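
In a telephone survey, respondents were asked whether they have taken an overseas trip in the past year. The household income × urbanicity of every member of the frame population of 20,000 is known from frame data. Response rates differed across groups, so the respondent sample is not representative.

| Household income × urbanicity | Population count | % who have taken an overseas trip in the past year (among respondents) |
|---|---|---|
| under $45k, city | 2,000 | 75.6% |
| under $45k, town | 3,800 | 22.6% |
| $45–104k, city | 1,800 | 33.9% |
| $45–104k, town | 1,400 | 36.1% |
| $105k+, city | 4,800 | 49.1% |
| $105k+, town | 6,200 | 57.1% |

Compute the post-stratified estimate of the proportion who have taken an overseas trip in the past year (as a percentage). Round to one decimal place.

46.9%

Each cell contributes population-share × respondent value:
  under $45k, city: (2,000/20,000) × 75.6 = 7.56
  under $45k, town: (3,800/20,000) × 22.6 = 4.294
  $45–104k, city: (1,800/20,000) × 33.9 = 3.051
  $45–104k, town: (1,400/20,000) × 36.1 = 2.527
  $105k+, city: (4,800/20,000) × 49.1 = 11.784
  $105k+, town: (6,200/20,000) × 57.1 = 17.701
Post-stratified estimate = 46.917 → 46.9%.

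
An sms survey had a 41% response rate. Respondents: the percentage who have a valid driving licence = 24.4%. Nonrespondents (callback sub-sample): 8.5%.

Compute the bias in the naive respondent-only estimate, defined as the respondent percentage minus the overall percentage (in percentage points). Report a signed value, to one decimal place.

Nonresponse fraction = 1 − 0.41 = 0.59.
Bias = (nonresponse fraction) × (respondent percentage − nonrespondent percentage)
     = 0.59 × (24.4 − 8.5) = 0.59 × 15.9 = 9.381.

+9.4 percentage points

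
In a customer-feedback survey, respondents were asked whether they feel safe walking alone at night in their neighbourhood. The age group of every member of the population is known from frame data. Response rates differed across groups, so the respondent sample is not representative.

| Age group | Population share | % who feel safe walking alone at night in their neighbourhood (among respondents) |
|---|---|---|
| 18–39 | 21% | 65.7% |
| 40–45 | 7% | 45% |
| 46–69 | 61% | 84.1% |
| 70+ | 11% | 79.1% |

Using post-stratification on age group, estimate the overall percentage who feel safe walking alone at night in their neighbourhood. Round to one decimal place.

Reweight to the known age group distribution:
  18–39: 0.21 × 65.7 = 13.797
  40–45: 0.07 × 45 = 3.15
  46–69: 0.61 × 84.1 = 51.301
  70+: 0.11 × 79.1 = 8.701
Post-stratified estimate = 76.949 → 76.9%.

76.9%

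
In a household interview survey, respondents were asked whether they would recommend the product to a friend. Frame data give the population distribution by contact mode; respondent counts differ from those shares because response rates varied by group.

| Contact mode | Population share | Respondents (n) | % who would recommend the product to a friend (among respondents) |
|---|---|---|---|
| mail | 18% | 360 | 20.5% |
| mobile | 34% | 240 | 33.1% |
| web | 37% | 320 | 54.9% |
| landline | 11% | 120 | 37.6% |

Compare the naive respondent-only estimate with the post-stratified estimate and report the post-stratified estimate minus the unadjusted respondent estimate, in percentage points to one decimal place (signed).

Unadjusted (pooled respondent) estimate weights by respondent counts:
  (360/1040)×20.5 + (240/1040)×33.1 + (320/1040)×54.9 + (120/1040)×37.6 = 35.9654%
Post-stratified estimate weights by population shares:
  0.18×20.5 + 0.34×33.1 + 0.37×54.9 + 0.11×37.6 = 39.393%
Difference = 39.393 − 35.9654 = 3.4276 pp.

+3.4 percentage points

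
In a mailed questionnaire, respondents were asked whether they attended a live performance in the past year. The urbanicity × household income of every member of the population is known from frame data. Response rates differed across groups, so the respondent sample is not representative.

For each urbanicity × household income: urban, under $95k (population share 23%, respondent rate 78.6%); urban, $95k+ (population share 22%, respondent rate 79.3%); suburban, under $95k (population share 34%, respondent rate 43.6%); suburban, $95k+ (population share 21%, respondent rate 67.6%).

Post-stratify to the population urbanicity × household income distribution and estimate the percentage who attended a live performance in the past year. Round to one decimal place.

Post-stratification weights by population share, not respondent share:
  urban, under $95k: 0.23 × 78.6 = 18.078
  urban, $95k+: 0.22 × 79.3 = 17.446
  suburban, under $95k: 0.34 × 43.6 = 14.824
  suburban, $95k+: 0.21 × 67.6 = 14.196
Post-stratified estimate = 64.544 → 64.5%.

64.5%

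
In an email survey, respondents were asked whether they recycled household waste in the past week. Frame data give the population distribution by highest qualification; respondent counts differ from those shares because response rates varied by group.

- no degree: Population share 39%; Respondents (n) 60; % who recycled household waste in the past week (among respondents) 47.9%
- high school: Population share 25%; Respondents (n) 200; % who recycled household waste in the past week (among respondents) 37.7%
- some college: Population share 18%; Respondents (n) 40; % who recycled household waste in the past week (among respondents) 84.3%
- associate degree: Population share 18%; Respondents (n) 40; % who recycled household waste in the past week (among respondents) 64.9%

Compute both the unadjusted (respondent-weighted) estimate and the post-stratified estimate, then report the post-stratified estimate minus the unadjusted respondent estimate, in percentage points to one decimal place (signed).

Unadjusted (pooled respondent) estimate weights by respondent counts:
  (60/340)×47.9 + (200/340)×37.7 + (40/340)×84.3 + (40/340)×64.9 = 48.1824%
Reweighting by population highest qualification shares:
  0.39×47.9 + 0.25×37.7 + 0.18×84.3 + 0.18×64.9 = 54.962%
Difference = 54.962 − 48.1824 = 6.7796 pp.

+6.8 percentage points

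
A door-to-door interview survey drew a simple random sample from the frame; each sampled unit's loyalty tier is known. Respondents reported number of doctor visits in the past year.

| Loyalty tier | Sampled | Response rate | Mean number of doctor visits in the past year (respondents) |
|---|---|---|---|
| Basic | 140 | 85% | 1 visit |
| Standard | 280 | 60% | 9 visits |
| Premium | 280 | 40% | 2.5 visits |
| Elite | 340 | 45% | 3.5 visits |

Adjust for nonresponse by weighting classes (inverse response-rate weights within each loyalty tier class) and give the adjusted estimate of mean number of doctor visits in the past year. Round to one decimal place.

Weighting each respondent by the inverse class response rate inflates each class back to its sampled size, so the class weight is n_sampled:
  Basic: 140 × 1 = 140
  Standard: 280 × 9 = 2520
  Premium: 280 × 2.5 = 700
  Elite: 340 × 3.5 = 1190
Adjusted estimate = 4550 / 1,040 = 4.375 → 4.4.

4.4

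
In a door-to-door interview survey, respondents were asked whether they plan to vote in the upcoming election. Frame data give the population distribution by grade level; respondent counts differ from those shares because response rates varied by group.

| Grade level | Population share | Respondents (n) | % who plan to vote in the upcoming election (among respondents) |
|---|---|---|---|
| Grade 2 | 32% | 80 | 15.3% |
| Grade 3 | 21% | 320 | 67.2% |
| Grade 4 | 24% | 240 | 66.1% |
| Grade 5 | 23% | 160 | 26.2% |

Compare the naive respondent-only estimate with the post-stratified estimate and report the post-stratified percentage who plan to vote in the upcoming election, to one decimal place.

Naive respondent-only estimate (weights = respondent counts):
  (80/800)×15.3 + (320/800)×67.2 + (240/800)×66.1 + (160/800)×26.2 = 53.48%
Post-stratified estimate weights by population shares:
  0.32×15.3 + 0.21×67.2 + 0.24×66.1 + 0.23×26.2 = 40.898%

40.9%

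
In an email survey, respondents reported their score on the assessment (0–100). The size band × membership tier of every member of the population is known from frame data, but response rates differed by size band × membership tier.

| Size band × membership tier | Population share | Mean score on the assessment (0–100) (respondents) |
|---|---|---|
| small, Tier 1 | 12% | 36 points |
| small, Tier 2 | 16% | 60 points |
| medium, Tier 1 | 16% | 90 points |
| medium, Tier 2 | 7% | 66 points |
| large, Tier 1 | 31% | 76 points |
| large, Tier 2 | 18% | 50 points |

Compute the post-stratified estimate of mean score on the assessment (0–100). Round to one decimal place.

65.5

Reweight to the known size band × membership tier distribution:
  small, Tier 1: 0.12 × 36 = 4.32
  small, Tier 2: 0.16 × 60 = 9.6
  medium, Tier 1: 0.16 × 90 = 14.4
  medium, Tier 2: 0.07 × 66 = 4.62
  large, Tier 1: 0.31 × 76 = 23.56
  large, Tier 2: 0.18 × 50 = 9
Post-stratified estimate = 65.5 → 65.5.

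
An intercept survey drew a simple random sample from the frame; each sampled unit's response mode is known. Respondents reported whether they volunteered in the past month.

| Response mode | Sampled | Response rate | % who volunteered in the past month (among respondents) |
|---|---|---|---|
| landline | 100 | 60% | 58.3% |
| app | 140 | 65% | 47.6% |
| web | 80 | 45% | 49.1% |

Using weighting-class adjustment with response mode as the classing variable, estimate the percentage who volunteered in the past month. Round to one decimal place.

51.3%

Inverse-response-rate weighting restores each class to its sampled count, so class totals weight by n_sampled:
  landline: 100 × 58.3 = 5830
  app: 140 × 47.6 = 6664
  web: 80 × 49.1 = 3928
Adjusted estimate = 16,422 / 320 = 51.3188 → 51.3%.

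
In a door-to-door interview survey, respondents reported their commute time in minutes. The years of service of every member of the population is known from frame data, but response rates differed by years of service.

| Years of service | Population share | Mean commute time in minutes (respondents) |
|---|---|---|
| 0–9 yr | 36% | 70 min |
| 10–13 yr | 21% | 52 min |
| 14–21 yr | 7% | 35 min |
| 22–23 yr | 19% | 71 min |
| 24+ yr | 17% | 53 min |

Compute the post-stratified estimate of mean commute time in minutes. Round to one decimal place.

61.1

Post-stratification weights by population share, not respondent share:
  0–9 yr: 0.36 × 70 = 25.2
  10–13 yr: 0.21 × 52 = 10.92
  14–21 yr: 0.07 × 35 = 2.45
  22–23 yr: 0.19 × 71 = 13.49
  24+ yr: 0.17 × 53 = 9.01
Post-stratified estimate = 61.07 → 61.1.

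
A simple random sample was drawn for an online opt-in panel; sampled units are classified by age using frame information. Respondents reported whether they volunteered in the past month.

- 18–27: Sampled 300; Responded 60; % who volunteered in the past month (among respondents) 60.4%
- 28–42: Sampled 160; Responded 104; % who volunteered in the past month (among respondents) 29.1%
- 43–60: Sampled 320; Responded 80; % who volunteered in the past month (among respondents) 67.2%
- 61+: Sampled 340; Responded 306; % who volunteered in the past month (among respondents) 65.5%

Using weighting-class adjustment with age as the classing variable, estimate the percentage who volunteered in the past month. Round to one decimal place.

Response rates by class: 18–27 60/300 = 20%, 28–42 104/160 = 65%, 43–60 80/320 = 25%, 61+ 306/340 = 90%.
Weighting each respondent by the inverse class response rate inflates each class back to its sampled size, so the class weight is n_sampled:
  18–27: 300 × 60.4 = 18,120
  28–42: 160 × 29.1 = 4656
  43–60: 320 × 67.2 = 21,504
  61+: 340 × 65.5 = 22,270
Adjusted estimate = 66,550 / 1,120 = 59.4196 → 59.4%.

59.4%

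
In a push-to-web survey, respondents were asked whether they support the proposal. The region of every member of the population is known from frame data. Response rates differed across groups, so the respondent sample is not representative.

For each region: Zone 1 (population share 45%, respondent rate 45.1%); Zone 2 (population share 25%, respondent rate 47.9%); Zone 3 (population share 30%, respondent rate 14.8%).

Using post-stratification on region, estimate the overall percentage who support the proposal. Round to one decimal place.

Each cell contributes population-share × respondent value:
  Zone 1: 0.45 × 45.1 = 20.295
  Zone 2: 0.25 × 47.9 = 11.975
  Zone 3: 0.3 × 14.8 = 4.44
Post-stratified estimate = 36.71 → 36.7%.

36.7%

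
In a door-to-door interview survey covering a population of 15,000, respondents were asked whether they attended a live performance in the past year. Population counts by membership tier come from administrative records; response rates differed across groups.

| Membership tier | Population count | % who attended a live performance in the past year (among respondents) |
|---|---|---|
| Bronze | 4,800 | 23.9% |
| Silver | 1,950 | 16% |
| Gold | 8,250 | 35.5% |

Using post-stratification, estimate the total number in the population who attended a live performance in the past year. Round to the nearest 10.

Estimated count per cell = population count × respondent percentage:
  Bronze: 4,800 × 23.9% = 1147.2
  Silver: 1,950 × 16% = 312
  Gold: 8,250 × 35.5% = 2928.75
Estimated total = 4387.95 → 4,390.

4,390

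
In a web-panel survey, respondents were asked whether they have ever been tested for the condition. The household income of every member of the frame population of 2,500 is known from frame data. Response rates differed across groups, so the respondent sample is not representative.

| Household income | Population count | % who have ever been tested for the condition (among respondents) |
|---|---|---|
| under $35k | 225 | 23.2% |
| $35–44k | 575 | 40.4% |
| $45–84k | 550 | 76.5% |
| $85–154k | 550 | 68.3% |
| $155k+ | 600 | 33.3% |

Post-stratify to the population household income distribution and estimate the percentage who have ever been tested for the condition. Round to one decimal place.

Reweight to the known household income distribution:
  under $35k: (225/2,500) × 23.2 = 2.088
  $35–44k: (575/2,500) × 40.4 = 9.292
  $45–84k: (550/2,500) × 76.5 = 16.83
  $85–154k: (550/2,500) × 68.3 = 15.026
  $155k+: (600/2,500) × 33.3 = 7.992
Post-stratified estimate = 51.228 → 51.2%.

51.2%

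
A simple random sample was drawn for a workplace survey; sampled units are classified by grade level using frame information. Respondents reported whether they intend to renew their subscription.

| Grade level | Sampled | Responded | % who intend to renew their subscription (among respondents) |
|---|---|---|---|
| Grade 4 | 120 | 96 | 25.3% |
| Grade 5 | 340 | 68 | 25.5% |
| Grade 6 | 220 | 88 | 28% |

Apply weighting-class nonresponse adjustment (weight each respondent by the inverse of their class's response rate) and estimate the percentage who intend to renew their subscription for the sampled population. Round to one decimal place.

26.3%

Response rates by class: Grade 4 96/120 = 80%, Grade 5 68/340 = 20%, Grade 6 88/220 = 40%.
Weighting each respondent by the inverse class response rate inflates each class back to its sampled size, so the class weight is n_sampled:
  Grade 4: 120 × 25.3 = 3036
  Grade 5: 340 × 25.5 = 8670
  Grade 6: 220 × 28 = 6160
Adjusted estimate = 17,866 / 680 = 26.2735 → 26.3%.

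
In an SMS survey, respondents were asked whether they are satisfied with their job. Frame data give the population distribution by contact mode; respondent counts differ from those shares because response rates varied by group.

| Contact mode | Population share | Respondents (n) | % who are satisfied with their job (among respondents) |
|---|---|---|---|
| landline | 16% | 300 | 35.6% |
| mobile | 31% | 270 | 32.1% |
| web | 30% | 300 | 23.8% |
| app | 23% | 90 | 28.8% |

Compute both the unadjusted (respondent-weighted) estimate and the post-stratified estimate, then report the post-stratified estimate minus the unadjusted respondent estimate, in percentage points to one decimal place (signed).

-0.9 percentage points

Without adjustment, the pooled respondent share is:
  (300/960)×35.6 + (270/960)×32.1 + (300/960)×23.8 + (90/960)×28.8 = 30.2906%
Reweighting by population contact mode shares:
  0.16×35.6 + 0.31×32.1 + 0.3×23.8 + 0.23×28.8 = 29.411%
Difference = 29.411 − 30.2906 = -0.8796 pp.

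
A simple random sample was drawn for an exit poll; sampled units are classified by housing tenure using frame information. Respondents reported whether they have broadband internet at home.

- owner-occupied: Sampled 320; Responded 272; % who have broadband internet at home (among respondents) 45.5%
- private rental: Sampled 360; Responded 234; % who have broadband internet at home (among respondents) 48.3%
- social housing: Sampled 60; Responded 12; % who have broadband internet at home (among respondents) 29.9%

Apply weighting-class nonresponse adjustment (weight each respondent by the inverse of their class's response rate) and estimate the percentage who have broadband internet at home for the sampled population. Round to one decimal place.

45.6%

Class response rates: owner-occupied 272/320 = 85%, private rental 234/360 = 65%, social housing 12/60 = 20%.
With weight = n_sampled/n_responded per class, the weighted class total is n_sampled:
  owner-occupied: 320 × 45.5 = 14,560
  private rental: 360 × 48.3 = 17,388
  social housing: 60 × 29.9 = 1794
Adjusted estimate = 33,742 / 740 = 45.5973 → 45.6%.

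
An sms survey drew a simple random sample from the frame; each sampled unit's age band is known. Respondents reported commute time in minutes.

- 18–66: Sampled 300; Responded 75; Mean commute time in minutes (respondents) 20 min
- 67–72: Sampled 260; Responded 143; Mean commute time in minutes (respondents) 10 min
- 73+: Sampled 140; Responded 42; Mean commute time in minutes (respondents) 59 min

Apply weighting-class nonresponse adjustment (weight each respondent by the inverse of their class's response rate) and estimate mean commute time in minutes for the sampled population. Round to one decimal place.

Class response rates: 18–66 75/300 = 25%, 67–72 143/260 = 55%, 73+ 42/140 = 30%.
Weighting each respondent by the inverse class response rate inflates each class back to its sampled size, so the class weight is n_sampled:
  18–66: 300 × 20 = 6000
  67–72: 260 × 10 = 2600
  73+: 140 × 59 = 8260
Adjusted estimate = 16,860 / 700 = 24.0857 → 24.1.

24.1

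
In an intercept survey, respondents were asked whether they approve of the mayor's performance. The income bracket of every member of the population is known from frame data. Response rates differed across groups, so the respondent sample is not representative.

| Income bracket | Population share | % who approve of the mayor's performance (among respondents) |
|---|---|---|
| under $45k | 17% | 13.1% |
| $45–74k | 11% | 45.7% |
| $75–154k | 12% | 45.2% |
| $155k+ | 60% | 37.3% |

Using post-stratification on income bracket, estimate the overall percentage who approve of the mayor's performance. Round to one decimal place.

Reweight to the known income bracket distribution:
  under $45k: 0.17 × 13.1 = 2.227
  $45–74k: 0.11 × 45.7 = 5.027
  $75–154k: 0.12 × 45.2 = 5.424
  $155k+: 0.6 × 37.3 = 22.38
Post-stratified estimate = 35.058 → 35.1%.

35.1%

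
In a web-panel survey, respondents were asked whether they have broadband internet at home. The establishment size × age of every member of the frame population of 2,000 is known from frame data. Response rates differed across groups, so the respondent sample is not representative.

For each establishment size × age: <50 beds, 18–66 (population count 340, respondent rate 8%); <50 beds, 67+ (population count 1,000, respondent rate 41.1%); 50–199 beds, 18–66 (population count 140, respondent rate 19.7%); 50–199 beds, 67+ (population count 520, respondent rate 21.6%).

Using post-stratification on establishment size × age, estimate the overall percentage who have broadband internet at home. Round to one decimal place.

Post-stratification weights by population share, not respondent share:
  <50 beds, 18–66: (340/2,000) × 8 = 1.36
  <50 beds, 67+: (1,000/2,000) × 41.1 = 20.55
  50–199 beds, 18–66: (140/2,000) × 19.7 = 1.379
  50–199 beds, 67+: (520/2,000) × 21.6 = 5.616
Post-stratified estimate = 28.905 → 28.9%.

28.9%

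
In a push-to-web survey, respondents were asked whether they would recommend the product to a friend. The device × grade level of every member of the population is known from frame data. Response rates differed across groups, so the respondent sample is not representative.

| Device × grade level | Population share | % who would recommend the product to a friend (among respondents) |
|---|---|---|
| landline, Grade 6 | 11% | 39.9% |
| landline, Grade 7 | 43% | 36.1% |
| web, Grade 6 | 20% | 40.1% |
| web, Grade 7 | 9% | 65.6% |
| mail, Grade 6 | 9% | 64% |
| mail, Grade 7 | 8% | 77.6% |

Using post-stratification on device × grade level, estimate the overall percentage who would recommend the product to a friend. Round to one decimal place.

45.8%

Weight each group's respondent value by its population share:
  landline, Grade 6: 0.11 × 39.9 = 4.389
  landline, Grade 7: 0.43 × 36.1 = 15.523
  web, Grade 6: 0.2 × 40.1 = 8.02
  web, Grade 7: 0.09 × 65.6 = 5.904
  mail, Grade 6: 0.09 × 64 = 5.76
  mail, Grade 7: 0.08 × 77.6 = 6.208
Post-stratified estimate = 45.804 → 45.8%.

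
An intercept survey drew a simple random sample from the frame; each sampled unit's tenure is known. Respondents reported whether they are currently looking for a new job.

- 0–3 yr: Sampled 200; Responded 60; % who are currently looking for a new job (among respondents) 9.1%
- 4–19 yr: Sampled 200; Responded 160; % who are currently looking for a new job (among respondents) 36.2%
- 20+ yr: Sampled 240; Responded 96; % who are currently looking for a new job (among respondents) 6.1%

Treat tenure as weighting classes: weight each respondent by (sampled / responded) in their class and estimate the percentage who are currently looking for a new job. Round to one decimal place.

16.4%

Response rates by class: 0–3 yr 60/200 = 30%, 4–19 yr 160/200 = 80%, 20+ yr 96/240 = 40%.
Weighting each respondent by the inverse class response rate inflates each class back to its sampled size, so the class weight is n_sampled:
  0–3 yr: 200 × 9.1 = 1820
  4–19 yr: 200 × 36.2 = 7240
  20+ yr: 240 × 6.1 = 1464
Adjusted estimate = 10,524 / 640 = 16.4438 → 16.4%.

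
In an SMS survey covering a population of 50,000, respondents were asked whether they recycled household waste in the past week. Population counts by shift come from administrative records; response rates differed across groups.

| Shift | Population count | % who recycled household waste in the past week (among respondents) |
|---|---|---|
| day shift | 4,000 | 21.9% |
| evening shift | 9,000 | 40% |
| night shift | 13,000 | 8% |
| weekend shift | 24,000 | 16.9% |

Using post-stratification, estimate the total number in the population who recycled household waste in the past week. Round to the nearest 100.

9,600

Apply each group's respondent rate to its population count:
  day shift: 4,000 × 21.9% = 876
  evening shift: 9,000 × 40% = 3600
  night shift: 13,000 × 8% = 1040
  weekend shift: 24,000 × 16.9% = 4056
Estimated total = 9572 → 9,600.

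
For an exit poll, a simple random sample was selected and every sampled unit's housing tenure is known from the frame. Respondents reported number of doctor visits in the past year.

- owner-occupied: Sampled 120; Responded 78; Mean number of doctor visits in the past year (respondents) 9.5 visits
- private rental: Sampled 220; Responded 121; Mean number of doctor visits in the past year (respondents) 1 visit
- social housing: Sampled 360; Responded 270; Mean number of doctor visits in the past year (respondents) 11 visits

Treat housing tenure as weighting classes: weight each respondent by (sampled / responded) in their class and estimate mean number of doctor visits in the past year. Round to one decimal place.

Class response rates: owner-occupied 78/120 = 65%, private rental 121/220 = 55%, social housing 270/360 = 75%.
Inverse-response-rate weighting restores each class to its sampled count, so class totals weight by n_sampled:
  owner-occupied: 120 × 9.5 = 1140
  private rental: 220 × 1 = 220
  social housing: 360 × 11 = 3960
Adjusted estimate = 5320 / 700 = 7.6 → 7.6.

7.6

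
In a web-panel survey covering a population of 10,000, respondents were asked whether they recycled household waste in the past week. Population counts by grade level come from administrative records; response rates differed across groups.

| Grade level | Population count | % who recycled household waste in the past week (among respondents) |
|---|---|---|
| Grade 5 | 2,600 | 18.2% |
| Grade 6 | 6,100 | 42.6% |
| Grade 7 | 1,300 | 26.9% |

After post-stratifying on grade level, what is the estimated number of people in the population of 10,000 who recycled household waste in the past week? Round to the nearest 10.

Each cell contributes its population count × the respondent rate:
  Grade 5: 2,600 × 18.2% = 473.2
  Grade 6: 6,100 × 42.6% = 2598.6
  Grade 7: 1,300 × 26.9% = 349.7
Estimated total = 3421.5 → 3,420.

3,420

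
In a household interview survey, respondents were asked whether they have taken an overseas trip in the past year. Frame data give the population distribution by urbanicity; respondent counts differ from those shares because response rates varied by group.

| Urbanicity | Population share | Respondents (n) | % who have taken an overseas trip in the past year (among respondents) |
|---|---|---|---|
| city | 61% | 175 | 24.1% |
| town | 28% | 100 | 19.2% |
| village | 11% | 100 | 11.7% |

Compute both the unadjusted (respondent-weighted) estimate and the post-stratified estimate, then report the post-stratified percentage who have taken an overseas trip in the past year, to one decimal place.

21.4%

Naive respondent-only estimate (weights = respondent counts):
  (175/375)×24.1 + (100/375)×19.2 + (100/375)×11.7 = 19.4867%
Post-stratifying to population shares instead:
  0.61×24.1 + 0.28×19.2 + 0.11×11.7 = 21.364%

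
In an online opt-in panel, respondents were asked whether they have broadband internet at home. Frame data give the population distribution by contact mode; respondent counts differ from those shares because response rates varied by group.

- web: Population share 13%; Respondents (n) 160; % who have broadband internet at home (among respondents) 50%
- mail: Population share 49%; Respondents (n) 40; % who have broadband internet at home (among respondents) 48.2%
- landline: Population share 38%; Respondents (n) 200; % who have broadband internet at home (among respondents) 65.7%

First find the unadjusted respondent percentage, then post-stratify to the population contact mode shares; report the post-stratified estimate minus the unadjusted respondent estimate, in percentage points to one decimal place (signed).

-2.6 percentage points

Naive respondent-only estimate (weights = respondent counts):
  (160/400)×50 + (40/400)×48.2 + (200/400)×65.7 = 57.67%
Post-stratified estimate weights by population shares:
  0.13×50 + 0.49×48.2 + 0.38×65.7 = 55.084%
Difference = 55.084 − 57.67 = -2.586 pp.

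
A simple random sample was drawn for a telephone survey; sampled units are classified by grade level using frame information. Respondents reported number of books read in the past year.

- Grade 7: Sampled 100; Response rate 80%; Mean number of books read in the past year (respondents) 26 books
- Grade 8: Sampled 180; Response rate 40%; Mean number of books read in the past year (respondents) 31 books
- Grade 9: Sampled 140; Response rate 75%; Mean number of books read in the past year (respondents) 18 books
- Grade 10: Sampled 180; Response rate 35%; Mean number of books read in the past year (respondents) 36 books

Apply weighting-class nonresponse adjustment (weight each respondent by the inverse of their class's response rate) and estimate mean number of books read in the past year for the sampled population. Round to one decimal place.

28.6

Weighting each respondent by the inverse class response rate inflates each class back to its sampled size, so the class weight is n_sampled:
  Grade 7: 100 × 26 = 2600
  Grade 8: 180 × 31 = 5580
  Grade 9: 140 × 18 = 2520
  Grade 10: 180 × 36 = 6480
Adjusted estimate = 17,180 / 600 = 28.6333 → 28.6.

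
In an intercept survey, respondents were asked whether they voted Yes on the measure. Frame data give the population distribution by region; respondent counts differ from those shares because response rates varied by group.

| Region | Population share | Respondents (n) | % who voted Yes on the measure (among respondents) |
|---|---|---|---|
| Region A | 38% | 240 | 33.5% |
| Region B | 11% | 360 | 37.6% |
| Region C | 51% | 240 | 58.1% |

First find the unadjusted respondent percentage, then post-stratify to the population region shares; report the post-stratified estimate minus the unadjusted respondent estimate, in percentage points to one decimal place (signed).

Without adjustment, the pooled respondent share is:
  (240/840)×33.5 + (360/840)×37.6 + (240/840)×58.1 = 42.2857%
Reweighting by population region shares:
  0.38×33.5 + 0.11×37.6 + 0.51×58.1 = 46.497%
Difference = 46.497 − 42.2857 = 4.2113 pp.

+4.2 percentage points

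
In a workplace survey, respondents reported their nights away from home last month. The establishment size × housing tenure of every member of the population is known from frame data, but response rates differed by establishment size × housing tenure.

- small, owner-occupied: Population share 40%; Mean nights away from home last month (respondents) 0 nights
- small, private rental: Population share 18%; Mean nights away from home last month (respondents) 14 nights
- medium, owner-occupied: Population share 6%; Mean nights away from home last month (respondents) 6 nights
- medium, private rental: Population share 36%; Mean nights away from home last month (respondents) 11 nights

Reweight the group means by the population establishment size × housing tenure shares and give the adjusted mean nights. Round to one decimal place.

Weight each group's respondent value by its population share:
  small, owner-occupied: 0.4 × 0 = 0
  small, private rental: 0.18 × 14 = 2.52
  medium, owner-occupied: 0.06 × 6 = 0.36
  medium, private rental: 0.36 × 11 = 3.96
Post-stratified estimate = 6.84 → 6.8.

6.8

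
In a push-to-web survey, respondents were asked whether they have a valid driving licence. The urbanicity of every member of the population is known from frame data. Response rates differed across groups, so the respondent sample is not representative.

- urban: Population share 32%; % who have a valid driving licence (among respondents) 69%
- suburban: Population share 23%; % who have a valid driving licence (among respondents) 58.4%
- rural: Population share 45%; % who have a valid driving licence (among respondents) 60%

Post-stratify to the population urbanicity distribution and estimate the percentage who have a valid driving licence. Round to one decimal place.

Weight each group's respondent value by its population share:
  urban: 0.32 × 69 = 22.08
  suburban: 0.23 × 58.4 = 13.432
  rural: 0.45 × 60 = 27
Post-stratified estimate = 62.512 → 62.5%.

62.5%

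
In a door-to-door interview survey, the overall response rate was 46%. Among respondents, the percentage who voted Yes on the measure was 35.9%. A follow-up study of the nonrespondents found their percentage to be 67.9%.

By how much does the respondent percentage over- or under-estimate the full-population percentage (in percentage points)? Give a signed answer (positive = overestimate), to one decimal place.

-17.3 percentage points

Nonresponse fraction = 1 − 0.46 = 0.54.
Bias = (nonresponse fraction) × (respondent percentage − nonrespondent percentage)
     = 0.54 × (35.9 − 67.9) = 0.54 × -32 = -17.28.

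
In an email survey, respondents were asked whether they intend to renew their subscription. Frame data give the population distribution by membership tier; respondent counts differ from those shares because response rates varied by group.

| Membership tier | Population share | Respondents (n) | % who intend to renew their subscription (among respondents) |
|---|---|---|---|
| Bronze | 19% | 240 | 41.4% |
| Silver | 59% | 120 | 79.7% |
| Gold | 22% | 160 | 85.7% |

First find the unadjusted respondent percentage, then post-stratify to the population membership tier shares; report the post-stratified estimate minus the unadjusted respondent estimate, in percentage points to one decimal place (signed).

Without adjustment, the pooled respondent share is:
  (240/520)×41.4 + (120/520)×79.7 + (160/520)×85.7 = 63.8692%
Post-stratifying to population shares instead:
  0.19×41.4 + 0.59×79.7 + 0.22×85.7 = 73.743%
Difference = 73.743 − 63.8692 = 9.8738 pp.

+9.9 percentage points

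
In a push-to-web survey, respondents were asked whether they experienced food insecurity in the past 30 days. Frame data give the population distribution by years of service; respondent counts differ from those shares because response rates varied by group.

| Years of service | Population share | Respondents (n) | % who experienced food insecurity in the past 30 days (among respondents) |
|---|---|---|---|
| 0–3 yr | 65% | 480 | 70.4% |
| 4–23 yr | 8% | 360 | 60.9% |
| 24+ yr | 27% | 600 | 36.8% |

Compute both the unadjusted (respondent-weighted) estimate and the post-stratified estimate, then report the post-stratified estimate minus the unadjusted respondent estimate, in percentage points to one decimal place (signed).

Naive respondent-only estimate (weights = respondent counts):
  (480/1440)×70.4 + (360/1440)×60.9 + (600/1440)×36.8 = 54.025%
Reweighting by population years of service shares:
  0.65×70.4 + 0.08×60.9 + 0.27×36.8 = 60.568%
Difference = 60.568 − 54.025 = 6.543 pp.

+6.5 percentage points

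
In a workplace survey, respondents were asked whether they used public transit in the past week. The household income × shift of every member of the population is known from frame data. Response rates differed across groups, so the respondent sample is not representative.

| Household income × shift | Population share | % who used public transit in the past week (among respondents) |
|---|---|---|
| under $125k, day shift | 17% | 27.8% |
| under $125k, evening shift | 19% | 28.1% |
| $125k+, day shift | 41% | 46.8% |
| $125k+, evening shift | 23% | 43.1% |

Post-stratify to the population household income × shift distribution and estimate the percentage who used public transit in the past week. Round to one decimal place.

Weight each group's respondent value by its population share:
  under $125k, day shift: 0.17 × 27.8 = 4.726
  under $125k, evening shift: 0.19 × 28.1 = 5.339
  $125k+, day shift: 0.41 × 46.8 = 19.188
  $125k+, evening shift: 0.23 × 43.1 = 9.913
Post-stratified estimate = 39.166 → 39.2%.

39.2%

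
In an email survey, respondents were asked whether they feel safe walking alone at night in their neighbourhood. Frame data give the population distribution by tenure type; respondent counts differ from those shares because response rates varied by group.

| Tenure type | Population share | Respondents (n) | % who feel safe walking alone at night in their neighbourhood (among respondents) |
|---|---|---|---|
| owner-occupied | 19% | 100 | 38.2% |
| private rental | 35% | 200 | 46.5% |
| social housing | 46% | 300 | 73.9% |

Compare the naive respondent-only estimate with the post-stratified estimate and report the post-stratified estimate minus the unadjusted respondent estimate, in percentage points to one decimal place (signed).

-1.3 percentage points

Unadjusted (pooled respondent) estimate weights by respondent counts:
  (100/600)×38.2 + (200/600)×46.5 + (300/600)×73.9 = 58.8167%
Post-stratified estimate weights by population shares:
  0.19×38.2 + 0.35×46.5 + 0.46×73.9 = 57.527%
Difference = 57.527 − 58.8167 = -1.2897 pp.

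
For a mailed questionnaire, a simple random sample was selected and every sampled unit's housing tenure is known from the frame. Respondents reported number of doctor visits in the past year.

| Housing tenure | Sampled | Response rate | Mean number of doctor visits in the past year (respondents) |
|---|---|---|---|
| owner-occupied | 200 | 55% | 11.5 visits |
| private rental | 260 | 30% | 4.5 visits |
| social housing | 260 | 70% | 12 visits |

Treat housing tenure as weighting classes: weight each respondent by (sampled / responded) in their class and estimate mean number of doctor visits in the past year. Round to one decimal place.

Each respondent's weight = sampled/responded in their class; summing within a class gives n_sampled, so:
  owner-occupied: 200 × 11.5 = 2300
  private rental: 260 × 4.5 = 1170
  social housing: 260 × 12 = 3120
Adjusted estimate = 6590 / 720 = 9.15278 → 9.2.

9.2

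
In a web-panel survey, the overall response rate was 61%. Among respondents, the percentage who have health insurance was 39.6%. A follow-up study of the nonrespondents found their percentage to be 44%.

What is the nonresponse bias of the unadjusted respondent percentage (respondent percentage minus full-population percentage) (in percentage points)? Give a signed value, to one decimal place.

Nonresponse fraction = 1 − 0.61 = 0.39.
Bias = (nonresponse fraction) × (respondent percentage − nonrespondent percentage)
     = 0.39 × (39.6 − 44) = 0.39 × -4.4 = -1.716.

-1.7 percentage points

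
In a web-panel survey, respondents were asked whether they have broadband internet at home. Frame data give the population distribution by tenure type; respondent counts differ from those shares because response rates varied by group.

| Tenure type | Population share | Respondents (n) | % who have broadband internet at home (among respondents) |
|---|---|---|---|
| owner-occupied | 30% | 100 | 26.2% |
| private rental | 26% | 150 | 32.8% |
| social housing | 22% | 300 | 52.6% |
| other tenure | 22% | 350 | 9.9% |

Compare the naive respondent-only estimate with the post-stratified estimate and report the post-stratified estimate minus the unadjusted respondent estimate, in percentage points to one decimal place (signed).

Without adjustment, the pooled respondent share is:
  (100/900)×26.2 + (150/900)×32.8 + (300/900)×52.6 + (350/900)×9.9 = 29.7611%
Post-stratified estimate weights by population shares:
  0.3×26.2 + 0.26×32.8 + 0.22×52.6 + 0.22×9.9 = 30.138%
Difference = 30.138 − 29.7611 = 0.3769 pp.

+0.4 percentage points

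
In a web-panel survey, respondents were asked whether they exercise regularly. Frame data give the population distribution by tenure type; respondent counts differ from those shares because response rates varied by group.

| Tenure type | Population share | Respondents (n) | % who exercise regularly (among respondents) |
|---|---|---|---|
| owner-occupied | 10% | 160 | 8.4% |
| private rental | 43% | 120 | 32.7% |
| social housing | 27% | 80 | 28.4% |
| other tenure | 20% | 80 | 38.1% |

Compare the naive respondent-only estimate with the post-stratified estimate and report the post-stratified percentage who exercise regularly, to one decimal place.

Without adjustment, the pooled respondent share is:
  (160/440)×8.4 + (120/440)×32.7 + (80/440)×28.4 + (80/440)×38.1 = 24.0636%
Reweighting by population tenure type shares:
  0.1×8.4 + 0.43×32.7 + 0.27×28.4 + 0.2×38.1 = 30.189%

30.2%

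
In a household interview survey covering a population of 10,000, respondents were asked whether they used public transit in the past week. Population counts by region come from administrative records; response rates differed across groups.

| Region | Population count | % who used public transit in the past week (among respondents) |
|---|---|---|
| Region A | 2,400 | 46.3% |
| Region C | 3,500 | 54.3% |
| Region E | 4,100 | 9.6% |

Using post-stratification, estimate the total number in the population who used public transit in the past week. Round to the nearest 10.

Estimated count per cell = population count × respondent percentage:
  Region A: 2,400 × 46.3% = 1111.2
  Region C: 3,500 × 54.3% = 1900.5
  Region E: 4,100 × 9.6% = 393.6
Estimated total = 3405.3 → 3,410.

3,410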